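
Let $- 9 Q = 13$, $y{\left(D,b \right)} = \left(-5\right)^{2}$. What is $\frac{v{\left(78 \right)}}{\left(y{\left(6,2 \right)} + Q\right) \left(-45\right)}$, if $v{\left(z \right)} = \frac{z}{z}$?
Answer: $- \frac{1}{1060} \approx -0.0009434$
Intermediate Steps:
$y{\left(D,b \right)} = 25$
$Q = - \frac{13}{9}$ ($Q = \left(- \frac{1}{9}\right) 13 = - \frac{13}{9} \approx -1.4444$)
$v{\left(z \right)} = 1$
$\frac{v{\left(78 \right)}}{\left(y{\left(6,2 \right)} + Q\right) \left(-45\right)} = 1 \frac{1}{\left(25 - \frac{13}{9}\right) \left(-45\right)} = 1 \frac{1}{\frac{212}{9} \left(-45\right)} = 1 \frac{1}{-1060} = 1 \left(- \frac{1}{1060}\right) = - \frac{1}{1060}$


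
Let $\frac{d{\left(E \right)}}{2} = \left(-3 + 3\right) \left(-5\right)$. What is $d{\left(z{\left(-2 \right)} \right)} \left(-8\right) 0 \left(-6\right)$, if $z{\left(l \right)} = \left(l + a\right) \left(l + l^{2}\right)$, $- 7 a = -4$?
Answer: $0$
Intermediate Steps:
$a = \frac{4}{7}$ ($a = \left(- \frac{1}{7}\right) \left(-4\right) = \frac{4}{7} \approx 0.57143$)
$z{\left(l \right)} = \left(\frac{4}{7} + l\right) \left(l + l^{2}\right)$ ($z{\left(l \right)} = \left(l + \frac{4}{7}\right) \left(l + l^{2}\right) = \left(\frac{4}{7} + l\right) \left(l + l^{2}\right)$)
$d{\left(E \right)} = 0$ ($d{\left(E \right)} = 2 \left(-3 + 3\right) \left(-5\right) = 2 \cdot 0 \left(-5\right) = 2 \cdot 0 = 0$)
$d{\left(z{\left(-2 \right)} \right)} \left(-8\right) 0 \left(-6\right) = 0 \left(-8\right) 0 \left(-6\right) = 0 \cdot 0 \left(-6\right) = 0 \cdot 0 = 0$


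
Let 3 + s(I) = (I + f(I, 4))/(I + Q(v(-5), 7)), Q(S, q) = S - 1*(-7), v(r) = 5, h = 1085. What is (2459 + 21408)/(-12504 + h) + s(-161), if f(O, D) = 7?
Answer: -6901950/1701431 ≈ -4.0566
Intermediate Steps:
Q(S, q) = 7 + S (Q(S, q) = S + 7 = 7 + S)
s(I) = -3 + (7 + I)/(12 + I) (s(I) = -3 + (I + 7)/(I + (7 + 5)) = -3 + (7 + I)/(I + 12) = -3 + (7 + I)/(12 + I))
(2459 + 21408)/(-12504 + h) + s(-161) = (2459 + 21408)/(-12504 + 1085) + (-29 - 2*(-161))/(12 - 161) = 23867/(-11419) + (-29 + 322)/(-149) = 23867*(-1/11419) - 1/149*293 = -23867/11419 - 293/149 = -6901950/1701431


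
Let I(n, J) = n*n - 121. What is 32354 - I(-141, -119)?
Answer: 12594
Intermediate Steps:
I(n, J) = -121 + n**2 (I(n, J) = n**2 - 121 = -121 + n**2)
32354 - I(-141, -119) = 32354 - (-121 + (-141)**2) = 32354 - (-121 + 19881) = 32354 - 1*19760 = 32354 - 19760 = 12594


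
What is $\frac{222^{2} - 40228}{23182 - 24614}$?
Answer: $- \frac{1132}{179} \approx -6.324$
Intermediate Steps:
$\frac{222^{2} - 40228}{23182 - 24614} = \frac{49284 - 40228}{-1432} = 9056 \left(- \frac{1}{1432}\right) = - \frac{1132}{179}$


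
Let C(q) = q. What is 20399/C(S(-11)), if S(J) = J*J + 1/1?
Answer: 20399/122 ≈ 167.20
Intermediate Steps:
S(J) = 1 + J² (S(J) = J² + 1 = 1 + J²)
20399/C(S(-11)) = 20399/(1 + (-11)²) = 20399/(1 + 121) = 20399/122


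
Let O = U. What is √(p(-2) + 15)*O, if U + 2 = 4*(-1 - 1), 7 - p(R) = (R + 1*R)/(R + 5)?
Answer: -10*√210/3 ≈ -48.305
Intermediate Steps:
p(R) = 7 - 2*R/(5 + R) (p(R) = 7 - (R + 1*R)/(R + 5) = 7 - (R + R)/(5 + R) = 7 - 2*R/(5 + R))
U = -10 (U = -2 + 4*(-1 - 1) = -2 + 4*(-2) = -2 - 8 = -10)
O = -10
√(p(-2) + 15)*O = √(5*(7 - 2)/(5 - 2) + 15)*(-10) = √(5*5/3 + 15)*(-10) = √(5*(⅓)*5 + 15)*(-10) = √(25/3 + 15)*(-10) = √(70/3)*(-10) = (√210/3)*(-10) = -10*√210/3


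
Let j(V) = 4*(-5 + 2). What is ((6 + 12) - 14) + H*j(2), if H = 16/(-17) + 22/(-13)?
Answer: 7868/221 ≈ 35.602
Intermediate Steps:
j(V) = -12 (j(V) = 4*(-3) = -12)
H = -582/221 (H = 16*(-1/17) + 22*(-1/13) = -16/17 - 22/13 = -582/221 ≈ -2.6335)
((6 + 12) - 14) + H*j(2) = ((6 + 12) - 14) - 582/221*(-12) = (18 - 14) + 6984/221 = 4 + 6984/221 = 7868/221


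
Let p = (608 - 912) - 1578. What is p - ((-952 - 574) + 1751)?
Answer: -2107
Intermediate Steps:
p = -1882 (p = -304 - 1578 = -1882)
p - ((-952 - 574) + 1751) = -1882 - ((-952 - 574) + 1751) = -1882 - (-1526 + 1751) = -1882 - 1*225 = -1882 - 225 = -2107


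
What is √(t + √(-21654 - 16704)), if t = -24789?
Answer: √(-24789 + 3*I*√4262) ≈ 0.622 + 157.45*I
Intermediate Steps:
√(t + √(-21654 - 16704)) = √(-24789 + √(-21654 - 16704)) = √(-24789 + √(-38358)) = √(-24789 + 3*I*√4262)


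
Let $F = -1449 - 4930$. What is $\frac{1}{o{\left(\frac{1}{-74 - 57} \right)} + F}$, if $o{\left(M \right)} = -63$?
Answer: $- \frac{1}{6442} \approx -0.00015523$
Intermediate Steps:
$F = -6379$ ($F = -1449 - 4930 = -6379$)
$\frac{1}{o{\left(\frac{1}{-74 - 57} \right)} + F} = \frac{1}{-63 - 6379} = \frac{1}{-6442} = - \frac{1}{6442}$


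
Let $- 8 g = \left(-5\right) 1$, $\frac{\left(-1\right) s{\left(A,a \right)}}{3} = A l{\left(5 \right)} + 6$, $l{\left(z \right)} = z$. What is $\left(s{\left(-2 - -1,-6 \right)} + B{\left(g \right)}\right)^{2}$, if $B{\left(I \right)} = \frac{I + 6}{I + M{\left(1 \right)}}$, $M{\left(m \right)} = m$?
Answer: $\frac{196}{169} \approx 1.1598$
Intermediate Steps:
$s{\left(A,a \right)} = -18 - 15 A$ ($s{\left(A,a \right)} = - 3 \left(A 5 + 6\right) = - 3 \left(5 A + 6\right) = - 3 \left(6 + 5 A\right) = -18 - 15 A$)
$g = \frac{5}{8}$ ($g = - \frac{\left(-5\right) 1}{8} = \left(- \frac{1}{8}\right) \left(-5\right) = \frac{5}{8} \approx 0.625$)
$B{\left(I \right)} = \frac{6 + I}{1 + I}$ ($B{\left(I \right)} = \frac{I + 6}{I + 1} = \frac{6 + I}{1 + I}$)
$\left(s{\left(-2 - -1,-6 \right)} + B{\left(g \right)}\right)^{2} = \left(\left(-18 - 15 \left(-2 - -1\right)\right) + \frac{6 + \frac{5}{8}}{1 + \frac{5}{8}}\right)^{2} = \left(\left(-18 - 15 \left(-2 + 1\right)\right) + \frac{1}{\frac{13}{8}} \cdot \frac{53}{8}\right)^{2} = \left(\left(-18 - -15\right) + \frac{8}{13} \cdot \frac{53}{8}\right)^{2} = \left(\left(-18 + 15\right) + \frac{53}{13}\right)^{2} = \left(-3 + \frac{53}{13}\right)^{2} = \left(\frac{14}{13}\right)^{2} = \frac{196}{169}$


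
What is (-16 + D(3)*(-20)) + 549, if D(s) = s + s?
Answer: 413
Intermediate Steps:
D(s) = 2*s
(-16 + D(3)*(-20)) + 549 = (-16 + (2*3)*(-20)) + 549 = (-16 + 6*(-20)) + 549 = (-16 - 120) + 549 = -136 + 549 = 413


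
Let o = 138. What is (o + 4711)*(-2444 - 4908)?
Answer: -35649848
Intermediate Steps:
(o + 4711)*(-2444 - 4908) = (138 + 4711)*(-2444 - 4908) = 4849*(-7352) = -35649848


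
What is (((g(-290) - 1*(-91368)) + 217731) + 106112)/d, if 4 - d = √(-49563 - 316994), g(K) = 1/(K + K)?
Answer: 240822379/53153085 + 240822379*I*√366557/212612340 ≈ 4.5307 + 685.77*I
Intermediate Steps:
g(K) = 1/(2*K)
d = 4 - I*√366557 (d = 4 - √(-49563 - 316994) = 4 - √(-366557) = 4 - I*√366557 ≈ 4.0 - 605.44*I)
(((g(-290) - 1*(-91368)) + 217731) + 106112)/d = ((((½)/(-290) - 1*(-91368)) + 217731) + 106112)/(4 - I*√366557) = ((((½)*(-1/290) + 91368) + 217731) + 106112)/(4 - I*√366557) = (((-1/580 + 91368) + 217731) + 106112)/(4 - I*√366557) = ((52993439/580 + 217731) + 106112)/(4 - I*√366557) = (179277419/580 + 106112)/(4 - I*√366557) = 240822379/(580*(4 - I*√366557))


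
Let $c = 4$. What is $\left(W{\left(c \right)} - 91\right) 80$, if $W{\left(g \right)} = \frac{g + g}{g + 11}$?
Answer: $- \frac{21712}{3} \approx -7237.3$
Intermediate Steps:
$W{\left(g \right)} = \frac{2 g}{11 + g}$
$\left(W{\left(c \right)} - 91\right) 80 = \left(2 \cdot 4 \frac{1}{11 + 4} - 91\right) 80 = \left(2 \cdot 4 \cdot \frac{1}{15} - 91\right) 80 = \left(\frac{8}{15} - 91\right) 80 = \left(- \frac{1357}{15}\right) 80 = - \frac{21712}{3}$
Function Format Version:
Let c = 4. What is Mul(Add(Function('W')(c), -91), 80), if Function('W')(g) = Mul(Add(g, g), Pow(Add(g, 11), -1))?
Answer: Rational(-21712, 3) ≈ -7237.3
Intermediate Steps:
Function('W')(g) = Mul(2, g, Pow(Add(11, g), -1)) (Function('W')(g) = Mul(Mul(2, g), Pow(Add(11, g), -1)) = Mul(2, g, Pow(Add(11, g), -1)))
Mul(Add(Function('W')(c), -91), 80) = Mul(Add(Mul(2, 4, Pow(Add(11, 4), -1)), -91), 80) = Mul(Add(Mul(2, 4, Pow(15, -1)), -91), 80) = Mul(Add(Mul(2, 4, Rational(1, 15)), -91), 80) = Mul(Add(Rational(8, 15), -91), 80) = Mul(Rational(-1357, 15), 80) = Rational(-21712, 3)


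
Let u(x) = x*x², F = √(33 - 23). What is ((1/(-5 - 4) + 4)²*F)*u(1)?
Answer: 1225*√10/81 ≈ 47.825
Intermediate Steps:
F = √10 ≈ 3.1623
u(x) = x³
((1/(-5 - 4) + 4)²*F)*u(1) = ((1/(-5 - 4) + 4)²*√10)*1³ = ((1/(-9) + 4)²*√10)*1 = ((-⅑ + 4)²*√10)*1 = ((35/9)²*√10)*1 = (1225*√10/81)*1 = 1225*√10/81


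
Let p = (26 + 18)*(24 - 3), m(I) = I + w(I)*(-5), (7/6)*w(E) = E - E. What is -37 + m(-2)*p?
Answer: -1885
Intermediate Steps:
w(E) = 0 (w(E) = 6*(E - E)/7 = (6/7)*0 = 0)
m(I) = I (m(I) = I + 0*(-5) = I + 0 = I)
p = 924 (p = 44*21 = 924)
-37 + m(-2)*p = -37 - 2*924 = -37 - 1848 = -1885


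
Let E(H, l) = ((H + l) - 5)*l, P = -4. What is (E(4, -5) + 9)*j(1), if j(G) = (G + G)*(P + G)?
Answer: -234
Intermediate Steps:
j(G) = 2*G*(-4 + G) (j(G) = (G + G)*(-4 + G) = (2*G)*(-4 + G) = 2*G*(-4 + G))
E(H, l) = l*(-5 + H + l) (E(H, l) = (-5 + H + l)*l = l*(-5 + H + l))
(E(4, -5) + 9)*j(1) = (-5*(-5 + 4 - 5) + 9)*(2*1*(-4 + 1)) = (-5*(-6) + 9)*(2*1*(-3)) = (30 + 9)*(-6) = 39*(-6) = -234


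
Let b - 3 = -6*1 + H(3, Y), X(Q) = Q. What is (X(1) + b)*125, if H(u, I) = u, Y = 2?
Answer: 125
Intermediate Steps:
b = 0 (b = 3 + (-6*1 + 3) = 3 + (-6 + 3) = 3 - 3 = 0)
(X(1) + b)*125 = (1 + 0)*125 = 1*125 = 125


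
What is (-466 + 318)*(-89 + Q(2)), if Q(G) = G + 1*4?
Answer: 12284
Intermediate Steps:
Q(G) = 4 + G (Q(G) = G + 4 = 4 + G)
(-466 + 318)*(-89 + Q(2)) = (-466 + 318)*(-89 + (4 + 2)) = -148*(-89 + 6) = -148*(-83) = 12284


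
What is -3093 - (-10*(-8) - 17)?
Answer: -3156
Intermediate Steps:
-3093 - (-10*(-8) - 17) = -3093 - (80 - 17) = -3093 - 1*63 = -3093 - 63 = -3156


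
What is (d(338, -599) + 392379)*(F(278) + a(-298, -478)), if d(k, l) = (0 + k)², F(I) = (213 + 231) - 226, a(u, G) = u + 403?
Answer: 163639229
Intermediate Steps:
a(u, G) = 403 + u
F(I) = 218 (F(I) = 444 - 226 = 218)
d(k, l) = k²
(d(338, -599) + 392379)*(F(278) + a(-298, -478)) = (338² + 392379)*(218 + (403 - 298)) = (114244 + 392379)*(218 + 105) = 506623*323 = 163639229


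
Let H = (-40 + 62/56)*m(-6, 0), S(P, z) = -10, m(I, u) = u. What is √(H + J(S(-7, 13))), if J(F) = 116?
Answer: 2*√29 ≈ 10.770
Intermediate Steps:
H = 0 (H = (-40 + 62/56)*0 = (-40 + 62*(1/56))*0 = (-40 + 31/28)*0 = -1089/28*0 = 0)
√(H + J(S(-7, 13))) = √(0 + 116) = √116 = 2*√29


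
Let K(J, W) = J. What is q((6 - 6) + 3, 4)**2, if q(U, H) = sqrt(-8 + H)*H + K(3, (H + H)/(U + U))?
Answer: -55 + 48*I ≈ -55.0 + 48.0*I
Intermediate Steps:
q(U, H) = 3 + H*sqrt(-8 + H) (q(U, H) = sqrt(-8 + H)*H + 3 = H*sqrt(-8 + H) + 3 = 3 + H*sqrt(-8 + H))
q((6 - 6) + 3, 4)**2 = (3 + 4*sqrt(-8 + 4))**2 = (3 + 4*sqrt(-4))**2 = (3 + 4*(2*I))**2 = (3 + 8*I)**2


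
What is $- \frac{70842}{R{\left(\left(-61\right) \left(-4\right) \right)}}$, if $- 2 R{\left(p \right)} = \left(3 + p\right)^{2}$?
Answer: $\frac{141684}{61009} \approx 2.3223$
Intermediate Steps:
$R{\left(p \right)} = - \frac{\left(3 + p\right)^{2}}{2}$
$- \frac{70842}{R{\left(\left(-61\right) \left(-4\right) \right)}} = - \frac{70842}{\left(- \frac{1}{2}\right) \left(3 - -244\right)^{2}} = - \frac{70842}{\left(- \frac{1}{2}\right) \left(3 + 244\right)^{2}} = - \frac{70842}{\left(- \frac{1}{2}\right) 247^{2}} = - \frac{70842}{\left(- \frac{1}{2}\right) 61009} = - \frac{70842}{- \frac{61009}{2}} = \left(-70842\right) \left(- \frac{2}{61009}\right) = \frac{141684}{61009}$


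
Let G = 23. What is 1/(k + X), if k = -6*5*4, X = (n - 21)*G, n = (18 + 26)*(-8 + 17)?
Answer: 1/8505 ≈ 0.00011758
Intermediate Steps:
n = 396 (n = 44*9 = 396)
X = 8625 (X = (396 - 21)*23 = 375*23 = 8625)
k = -120 (k = -30*4 = -120)
1/(k + X) = 1/(-120 + 8625) = 1/8505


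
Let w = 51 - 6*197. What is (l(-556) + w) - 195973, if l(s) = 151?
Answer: -196953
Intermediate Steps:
w = -1131 (w = 51 - 1182 = -1131)
(l(-556) + w) - 195973 = (151 - 1131) - 195973 = -980 - 195973 = -196953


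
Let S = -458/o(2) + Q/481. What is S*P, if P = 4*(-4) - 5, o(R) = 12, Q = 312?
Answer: 58303/74 ≈ 787.88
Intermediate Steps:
S = -8329/222 (S = -458/12 + 312/481 = -458*1/12 + 312*(1/481) = -229/6 + 24/37 = -8329/222 ≈ -37.518)
P = -21 (P = -16 - 5 = -21)
S*P = -8329/222*(-21) = 58303/74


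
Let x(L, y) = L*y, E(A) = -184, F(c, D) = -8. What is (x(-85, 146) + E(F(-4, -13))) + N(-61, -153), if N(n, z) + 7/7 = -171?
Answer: -12766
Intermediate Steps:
N(n, z) = -172 (N(n, z) = -1 - 171 = -172)
(x(-85, 146) + E(F(-4, -13))) + N(-61, -153) = (-85*146 - 184) - 172 = (-12410 - 184) - 172 = -12594 - 172 = -12766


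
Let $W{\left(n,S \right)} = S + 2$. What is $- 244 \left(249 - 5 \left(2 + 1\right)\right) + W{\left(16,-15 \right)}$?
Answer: $-57109$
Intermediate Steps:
$W{\left(n,S \right)} = 2 + S$
$- 244 \left(249 - 5 \left(2 + 1\right)\right) + W{\left(16,-15 \right)} = - 244 \left(249 - 5 \left(2 + 1\right)\right) + \left(2 - 15\right) = - 244 \left(249 - 15\right) - 13 = \left(-244\right) 234 - 13 = -57096 - 13 = -57109$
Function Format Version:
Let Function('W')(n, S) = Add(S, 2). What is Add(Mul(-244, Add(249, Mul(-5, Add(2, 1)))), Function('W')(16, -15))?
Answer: -57109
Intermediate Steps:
Function('W')(n, S) = Add(2, S)
Add(Mul(-244, Add(249, Mul(-5, Add(2, 1)))), Function('W')(16, -15)) = Add(Mul(-244, Add(249, Mul(-5, Add(2, 1)))), Add(2, -15)) = Add(Mul(-244, Add(249, Mul(-5, 3))), -13) = Add(Mul(-244, Add(249, -15)), -13) = Add(Mul(-244, 234), -13) = Add(-57096, -13) = -57109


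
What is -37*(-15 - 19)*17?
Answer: 21386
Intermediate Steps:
-37*(-15 - 19)*17 = -37*(-34)*17 = 1258*17 = 21386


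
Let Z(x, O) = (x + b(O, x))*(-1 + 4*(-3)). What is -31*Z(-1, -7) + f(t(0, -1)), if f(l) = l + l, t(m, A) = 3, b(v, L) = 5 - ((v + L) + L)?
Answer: 5245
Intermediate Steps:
b(v, L) = 5 - v - 2*L (b(v, L) = 5 - ((L + v) + L) = 5 - (v + 2*L) = 5 + (-v - 2*L) = 5 - v - 2*L)
f(l) = 2*l
Z(x, O) = -65 + 13*O + 13*x (Z(x, O) = (x + (5 - O - 2*x))*(-1 + 4*(-3)) = (5 - O - x)*(-1 - 12) = (5 - O - x)*(-13) = -65 + 13*O + 13*x)
-31*Z(-1, -7) + f(t(0, -1)) = -31*(-65 + 13*(-7) + 13*(-1)) + 2*3 = -31*(-65 - 91 - 13) + 6 = -31*(-169) + 6 = 5239 + 6 = 5245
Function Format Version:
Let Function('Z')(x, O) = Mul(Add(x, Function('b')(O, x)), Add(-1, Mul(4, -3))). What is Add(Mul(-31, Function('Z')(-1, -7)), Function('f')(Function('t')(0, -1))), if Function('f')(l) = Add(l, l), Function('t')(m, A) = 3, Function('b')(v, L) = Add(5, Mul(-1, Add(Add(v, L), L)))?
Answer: 5245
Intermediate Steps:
Function('b')(v, L) = Add(5, Mul(-1, v), Mul(-2, L)) (Function('b')(v, L) = Add(5, Mul(-1, Add(Add(L, v), L))) = Add(5, Mul(-1, Add(v, Mul(2, L)))) = Add(5, Add(Mul(-1, v), Mul(-2, L))) = Add(5, Mul(-1, v), Mul(-2, L)))
Function('f')(l) = Mul(2, l)
Function('Z')(x, O) = Add(-65, Mul(13, O), Mul(13, x)) (Function('Z')(x, O) = Mul(Add(x, Add(5, Mul(-1, O), Mul(-2, x))), Add(-1, Mul(4, -3))) = Mul(Add(5, Mul(-1, O), Mul(-1, x)), Add(-1, -12)) = Mul(Add(5, Mul(-1, O), Mul(-1, x)), -13) = Add(-65, Mul(13, O), Mul(13, x)))
Add(Mul(-31, Function('Z')(-1, -7)), Function('f')(Function('t')(0, -1))) = Add(Mul(-31, Add(-65, Mul(13, -7), Mul(13, -1))), Mul(2, 3)) = Add(Mul(-31, Add(-65, -91, -13)), 6) = Add(Mul(-31, -169), 6) = Add(5239, 6) = 5245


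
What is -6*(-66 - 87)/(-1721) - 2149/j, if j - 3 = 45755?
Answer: -45704273/78749518 ≈ -0.58038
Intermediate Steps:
j = 45758 (j = 3 + 45755 = 45758)
-6*(-66 - 87)/(-1721) - 2149/j = -6*(-66 - 87)/(-1721) - 2149/45758 = -6*(-153)*(-1/1721) - 2149*1/45758 = 918*(-1/1721) - 2149/45758 = -918/1721 - 2149/45758 = -45704273/78749518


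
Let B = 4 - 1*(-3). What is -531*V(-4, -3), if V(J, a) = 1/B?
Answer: -531/7 ≈ -75.857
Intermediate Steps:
B = 7 (B = 4 + 3 = 7)
V(J, a) = 1/7
-531*V(-4, -3) = -531*1/7 = -531/7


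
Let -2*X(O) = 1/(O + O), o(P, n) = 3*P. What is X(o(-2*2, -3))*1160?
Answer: 145/6 ≈ 24.167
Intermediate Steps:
X(O) = -1/(4*O) (X(O) = -1/(2*(O + O)) = -1/(2*O)/2 = -1/(4*O))
X(o(-2*2, -3))*1160 = -1/(4*(3*(-2*2)))*1160 = -1/(4*(3*(-4)))*1160 = -¼/(-12)*1160 = -¼*(-1/12)*1160 = (1/48)*1160 = 145/6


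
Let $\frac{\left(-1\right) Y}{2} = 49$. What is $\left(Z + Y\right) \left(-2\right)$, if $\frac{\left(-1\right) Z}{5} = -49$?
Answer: $-294$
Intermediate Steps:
$Y = -98$ ($Y = \left(-2\right) 49 = -98$)
$Z = 245$ ($Z = \left(-5\right) \left(-49\right) = 245$)
$\left(Z + Y\right) \left(-2\right) = \left(245 - 98\right) \left(-2\right) = 147 \left(-2\right) = -294$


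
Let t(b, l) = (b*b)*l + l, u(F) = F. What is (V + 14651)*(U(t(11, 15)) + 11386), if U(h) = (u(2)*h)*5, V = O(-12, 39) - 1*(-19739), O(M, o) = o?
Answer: 1022059294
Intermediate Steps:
t(b, l) = l + l*b² (t(b, l) = b²*l + l = l*b² + l = l + l*b²)
V = 19778 (V = 39 - 1*(-19739) = 39 + 19739 = 19778)
U(h) = 10*h (U(h) = (2*h)*5 = 10*h)
(V + 14651)*(U(t(11, 15)) + 11386) = (19778 + 14651)*(10*(15*(1 + 11²)) + 11386) = 34429*(10*(15*(1 + 121)) + 11386) = 34429*(10*(15*122) + 11386) = 34429*(10*1830 + 11386) = 34429*(18300 + 11386) = 34429*29686 = 1022059294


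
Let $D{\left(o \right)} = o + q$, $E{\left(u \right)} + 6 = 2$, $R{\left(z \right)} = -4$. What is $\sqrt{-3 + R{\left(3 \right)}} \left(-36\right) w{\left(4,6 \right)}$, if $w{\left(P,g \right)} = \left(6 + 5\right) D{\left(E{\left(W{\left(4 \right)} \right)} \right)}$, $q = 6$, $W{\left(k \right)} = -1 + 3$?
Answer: $- 792 i \sqrt{7} \approx - 2095.4 i$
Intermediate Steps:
$W{\left(k \right)} = 2$
$E{\left(u \right)} = -4$ ($E{\left(u \right)} = -6 + 2 = -4$)
$D{\left(o \right)} = 6 + o$ ($D{\left(o \right)} = o + 6 = 6 + o$)
$w{\left(P,g \right)} = 22$ ($w{\left(P,g \right)} = \left(6 + 5\right) \left(6 - 4\right) = 11 \cdot 2 = 22$)
$\sqrt{-3 + R{\left(3 \right)}} \left(-36\right) w{\left(4,6 \right)} = \sqrt{-3 - 4} \left(-36\right) 22 = \sqrt{-7} \left(-36\right) 22 = i \sqrt{7} \left(-36\right) 22 = - 36 i \sqrt{7} \cdot 22 = - 792 i \sqrt{7}$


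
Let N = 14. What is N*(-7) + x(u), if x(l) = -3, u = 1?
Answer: -101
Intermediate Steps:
N*(-7) + x(u) = 14*(-7) - 3 = -98 - 3 = -101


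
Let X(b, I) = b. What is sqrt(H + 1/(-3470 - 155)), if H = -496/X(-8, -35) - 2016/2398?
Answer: 7*sqrt(943145815645)/869275 ≈ 7.8204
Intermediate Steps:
H = 73330/1199 (H = -496/(-8) - 2016/2398 = -496*(-1/8) - 2016*1/2398 = 62 - 1008/1199 = 73330/1199 ≈ 61.159)
sqrt(H + 1/(-3470 - 155)) = sqrt(73330/1199 + 1/(-3470 - 155)) = sqrt(73330/1199 + 1/(-3625)) = sqrt(73330/1199 - 1/3625) = sqrt(265820051/4346375) = 7*sqrt(943145815645)/869275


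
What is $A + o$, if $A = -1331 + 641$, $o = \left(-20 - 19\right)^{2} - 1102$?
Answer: $-271$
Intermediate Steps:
$o = 419$ ($o = \left(-39\right)^{2} - 1102 = 1521 - 1102 = 419$)
$A = -690$
$A + o = -690 + 419 = -271$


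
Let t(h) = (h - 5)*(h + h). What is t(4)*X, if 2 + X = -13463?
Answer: 107720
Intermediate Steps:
X = -13465 (X = -2 - 13463 = -13465)
t(h) = 2*h*(-5 + h) (t(h) = (-5 + h)*(2*h) = 2*h*(-5 + h))
t(4)*X = (2*4*(-5 + 4))*(-13465) = (2*4*(-1))*(-13465) = -8*(-13465) = 107720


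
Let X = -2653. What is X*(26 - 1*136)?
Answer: 291830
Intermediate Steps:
X*(26 - 1*136) = -2653*(26 - 1*136) = -2653*(26 - 136) = -2653*(-110) = 291830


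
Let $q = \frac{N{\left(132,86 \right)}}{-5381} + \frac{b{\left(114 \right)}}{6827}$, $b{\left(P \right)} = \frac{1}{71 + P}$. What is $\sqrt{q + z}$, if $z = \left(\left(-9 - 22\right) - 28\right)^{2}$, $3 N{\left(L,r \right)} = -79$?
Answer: $\frac{\sqrt{1447026184699186224381405}}{20388528285} \approx 59.0$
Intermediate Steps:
$N{\left(L,r \right)} = - \frac{79}{3}$ ($N{\left(L,r \right)} = \frac{1}{3} \left(-79\right) = - \frac{79}{3}$)
$q = \frac{99792748}{20388528285}$ ($q = - \frac{79}{3 \left(-5381\right)} + \frac{1}{\left(71 + 114\right) 6827} = \left(- \frac{79}{3}\right) \left(- \frac{1}{5381}\right) + \frac{1}{185} \cdot \frac{1}{6827} = \frac{79}{16143} + \frac{1}{185} \cdot \frac{1}{6827} = \frac{79}{16143} + \frac{1}{1262995} = \frac{99792748}{20388528285} \approx 0.0048946$)
$z = 3481$ ($z = \left(\left(-9 - 22\right) - 28\right)^{2} = \left(-31 - 28\right)^{2} = \left(-59\right)^{2} = 3481$)
$\sqrt{q + z} = \sqrt{\frac{99792748}{20388528285} + 3481} = \sqrt{\frac{70972566752833}{20388528285}} = \frac{\sqrt{1447026184699186224381405}}{20388528285}$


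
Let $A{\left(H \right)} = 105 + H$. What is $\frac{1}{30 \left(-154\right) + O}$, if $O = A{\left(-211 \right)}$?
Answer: $- \frac{1}{4726} \approx -0.0002116$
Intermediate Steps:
$O = -106$ ($O = 105 - 211 = -106$)
$\frac{1}{30 \left(-154\right) + O} = \frac{1}{30 \left(-154\right) - 106} = \frac{1}{-4620 - 106} = \frac{1}{-4726} = - \frac{1}{4726}$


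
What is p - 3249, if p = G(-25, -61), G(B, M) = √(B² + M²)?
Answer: -3249 + √4346 ≈ -3183.1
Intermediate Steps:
p = √4346 (p = √((-25)² + (-61)²) = √(625 + 3721) = √4346 ≈ 65.924)
p - 3249 = √4346 - 3249 = -3249 + √4346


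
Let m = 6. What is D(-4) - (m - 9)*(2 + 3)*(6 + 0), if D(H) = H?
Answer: 86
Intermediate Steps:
D(-4) - (m - 9)*(2 + 3)*(6 + 0) = -4 - (6 - 9)*(2 + 3)*(6 + 0) = -4 - (-3)*5*6 = -4 - (-3)*30 = -4 - 1*(-90) = -4 + 90 = 86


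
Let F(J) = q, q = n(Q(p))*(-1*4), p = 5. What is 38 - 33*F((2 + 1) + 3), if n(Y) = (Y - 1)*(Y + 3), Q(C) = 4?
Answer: 2810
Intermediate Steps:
n(Y) = (-1 + Y)*(3 + Y)
q = -84 (q = (-3 + 4² + 2*4)*(-1*4) = (-3 + 16 + 8)*(-4) = 21*(-4) = -84)
F(J) = -84
38 - 33*F((2 + 1) + 3) = 38 - 33*(-84) = 38 + 2772 = 2810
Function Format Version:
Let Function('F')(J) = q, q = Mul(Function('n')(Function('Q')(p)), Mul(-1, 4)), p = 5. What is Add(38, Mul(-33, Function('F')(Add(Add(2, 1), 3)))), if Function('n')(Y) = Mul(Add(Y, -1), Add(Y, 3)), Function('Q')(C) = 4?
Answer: 2810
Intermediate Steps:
Function('n')(Y) = Mul(Add(-1, Y), Add(3, Y))
q = -84 (q = Mul(Add(-3, Pow(4, 2), Mul(2, 4)), Mul(-1, 4)) = Mul(Add(-3, 16, 8), -4) = Mul(21, -4) = -84)
Function('F')(J) = -84
Add(38, Mul(-33, Function('F')(Add(Add(2, 1), 3)))) = Add(38, Mul(-33, -84)) = Add(38, 2772) = 2810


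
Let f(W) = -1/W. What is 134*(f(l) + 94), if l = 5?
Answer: 62846/5 ≈ 12569.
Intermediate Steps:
134*(f(l) + 94) = 134*(-1/5 + 94) = 134*(-1*⅕ + 94) = 134*(-⅕ + 94) = 134*(469/5) = 62846/5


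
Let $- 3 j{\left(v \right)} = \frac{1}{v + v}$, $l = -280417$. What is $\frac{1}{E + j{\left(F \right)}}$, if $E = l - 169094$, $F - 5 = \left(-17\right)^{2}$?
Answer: $- \frac{1764}{792937405} \approx -2.2246 \cdot 10^{-6}$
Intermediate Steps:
$F = 294$ ($F = 5 + \left(-17\right)^{2} = 5 + 289 = 294$)
$j{\left(v \right)} = - \frac{1}{6 v}$ ($j{\left(v \right)} = - \frac{1}{3 \left(v + v\right)} = - \frac{1}{3 \cdot 2 v} = - \frac{\frac{1}{2} \frac{1}{v}}{3} = - \frac{1}{6 v}$)
$E = -449511$ ($E = -280417 - 169094 = -449511$)
$\frac{1}{E + j{\left(F \right)}} = \frac{1}{-449511 - \frac{1}{6 \cdot 294}} = \frac{1}{-449511 - \frac{1}{1764}} = \frac{1}{- \frac{792937405}{1764}} = - \frac{1764}{792937405}$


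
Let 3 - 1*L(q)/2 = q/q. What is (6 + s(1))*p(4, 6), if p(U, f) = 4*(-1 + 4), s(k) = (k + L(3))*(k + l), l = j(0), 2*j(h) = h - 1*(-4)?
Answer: 252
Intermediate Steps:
L(q) = 4 (L(q) = 6 - 2*q/q = 6 - 2*1 = 6 - 2 = 4)
j(h) = 2 + h/2 (j(h) = (h - 1*(-4))/2 = (h + 4)/2 = (4 + h)/2 = 2 + h/2)
l = 2 (l = 2 + (½)*0 = 2 + 0 = 2)
s(k) = (2 + k)*(4 + k) (s(k) = (k + 4)*(k + 2) = (4 + k)*(2 + k) = (2 + k)*(4 + k))
p(U, f) = 12 (p(U, f) = 4*3 = 12)
(6 + s(1))*p(4, 6) = (6 + (8 + 1² + 6*1))*12 = (6 + (8 + 1 + 6))*12 = (6 + 15)*12 = 21*12 = 252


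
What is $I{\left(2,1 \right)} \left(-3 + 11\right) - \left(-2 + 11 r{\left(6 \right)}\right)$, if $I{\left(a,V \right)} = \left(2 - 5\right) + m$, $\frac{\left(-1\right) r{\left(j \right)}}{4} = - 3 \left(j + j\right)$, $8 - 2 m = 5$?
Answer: $-1594$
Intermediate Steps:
$m = \frac{3}{2}$ ($m = 4 - \frac{5}{2} = \frac{3}{2} \approx 1.5$)
$r{\left(j \right)} = 24 j$ ($r{\left(j \right)} = - 4 \left(- 3 \left(j + j\right)\right) = - 4 \left(- 3 \cdot 2 j\right) = - 4 \left(- 6 j\right) = 24 j$)
$I{\left(a,V \right)} = - \frac{3}{2}$ ($I{\left(a,V \right)} = \left(2 - 5\right) + \frac{3}{2} = -3 + \frac{3}{2} = - \frac{3}{2}$)
$I{\left(2,1 \right)} \left(-3 + 11\right) - \left(-2 + 11 r{\left(6 \right)}\right) = - \frac{3 \left(-3 + 11\right)}{2} + \left(- 11 \cdot 24 \cdot 6 + 2\right) = \left(- \frac{3}{2}\right) 8 + \left(\left(-11\right) 144 + 2\right) = -12 + \left(-1584 + 2\right) = -12 - 1582 = -1594$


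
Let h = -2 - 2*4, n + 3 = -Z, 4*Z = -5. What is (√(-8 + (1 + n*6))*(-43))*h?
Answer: 215*I*√70 ≈ 1798.8*I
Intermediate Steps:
Z = -5/4 (Z = (¼)*(-5) = -5/4 ≈ -1.2500)
n = -7/4 (n = -3 - 1*(-5/4) = -3 + 5/4 = -7/4 ≈ -1.7500)
h = -10 (h = -2 - 8 = -10)
(√(-8 + (1 + n*6))*(-43))*h = (√(-8 + (1 - 7/4*6))*(-43))*(-10) = (√(-8 + (1 - 21/2))*(-43))*(-10) = (√(-8 - 19/2)*(-43))*(-10) = (√(-35/2)*(-43))*(-10) = ((I*√70/2)*(-43))*(-10) = -43*I*√70/2*(-10) = 215*I*√70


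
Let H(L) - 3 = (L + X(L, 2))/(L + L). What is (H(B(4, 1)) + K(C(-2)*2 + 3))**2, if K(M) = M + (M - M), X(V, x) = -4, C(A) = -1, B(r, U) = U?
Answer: 25/4 ≈ 6.2500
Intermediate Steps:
H(L) = 3 + (-4 + L)/(2*L) (H(L) = 3 + (L - 4)/(L + L) = 3 + (-4 + L)/((2*L)) = 3 + (-4 + L)*(1/(2*L)) = 3 + (-4 + L)/(2*L))
K(M) = M (K(M) = M + 0 = M)
(H(B(4, 1)) + K(C(-2)*2 + 3))**2 = ((7/2 - 2/1) + (-1*2 + 3))**2 = ((7/2 - 2*1) + (-2 + 3))**2 = ((7/2 - 2) + 1)**2 = (3/2 + 1)**2 = (5/2)**2 = 25/4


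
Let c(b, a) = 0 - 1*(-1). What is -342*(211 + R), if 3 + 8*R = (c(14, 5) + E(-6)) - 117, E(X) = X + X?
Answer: -266247/4 ≈ -66562.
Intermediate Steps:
E(X) = 2*X
c(b, a) = 1 (c(b, a) = 0 + 1 = 1)
R = -131/8 (R = -3/8 + ((1 + 2*(-6)) - 117)/8 = -3/8 + ((1 - 12) - 117)/8 = -3/8 + (-11 - 117)/8 = -3/8 + (⅛)*(-128) = -3/8 - 16 = -131/8 ≈ -16.375)
-342*(211 + R) = -342*(211 - 131/8) = -342*1557/8 = -266247/4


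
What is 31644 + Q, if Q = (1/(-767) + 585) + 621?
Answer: 25195949/767 ≈ 32850.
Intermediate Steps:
Q = 925001/767 (Q = (-1/767 + 585) + 621 = 448694/767 + 621 = 925001/767 ≈ 1206.0)
31644 + Q = 31644 + 925001/767 = 25195949/767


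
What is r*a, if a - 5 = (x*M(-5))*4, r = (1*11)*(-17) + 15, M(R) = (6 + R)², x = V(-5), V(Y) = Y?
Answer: 2580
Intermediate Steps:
x = -5
r = -172 (r = 11*(-17) + 15 = -187 + 15 = -172)
a = -15 (a = 5 - 5*(6 - 5)²*4 = 5 - 5*1²*4 = 5 - 5*1*4 = 5 - 5*4 = 5 - 20 = -15)
r*a = -172*(-15) = 2580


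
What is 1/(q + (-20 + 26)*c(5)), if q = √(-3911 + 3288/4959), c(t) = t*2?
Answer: 99180/12414587 - I*√10684639911/12414587 ≈ 0.007989 - 0.0083262*I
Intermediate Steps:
c(t) = 2*t
q = I*√10684639911/1653 (q = √(-3911 + 3288*(1/4959)) = √(-3911 + 1096/1653) = √(-6463787/1653) = I*√10684639911/1653 ≈ 62.533*I)
1/(q + (-20 + 26)*c(5)) = 1/(I*√10684639911/1653 + (-20 + 26)*(2*5)) = 1/(I*√10684639911/1653 + 6*10) = 1/(I*√10684639911/1653 + 60) = 1/(60 + I*√10684639911/1653)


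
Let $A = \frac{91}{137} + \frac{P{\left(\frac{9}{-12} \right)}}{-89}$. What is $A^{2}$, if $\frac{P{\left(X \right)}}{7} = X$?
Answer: $\frac{1244184529}{2378707984} \approx 0.52305$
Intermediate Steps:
$P{\left(X \right)} = 7 X$
$A = \frac{35273}{48772}$ ($A = \frac{91}{137} + \frac{7 \frac{9}{-12}}{-89} = 91 \cdot \frac{1}{137} + 7 \cdot 9 \left(- \frac{1}{12}\right) \left(- \frac{1}{89}\right) = \frac{91}{137} + 7 \left(- \frac{3}{4}\right) \left(- \frac{1}{89}\right) = \frac{91}{137} - - \frac{21}{356} = \frac{91}{137} + \frac{21}{356} = \frac{35273}{48772} \approx 0.72322$)
$A^{2} = \left(\frac{35273}{48772}\right)^{2} = \frac{1244184529}{2378707984}$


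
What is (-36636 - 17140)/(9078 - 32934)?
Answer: 3361/1491 ≈ 2.2542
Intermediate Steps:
(-36636 - 17140)/(9078 - 32934) = -53776/(-23856) = -53776*(-1/23856) = 3361/1491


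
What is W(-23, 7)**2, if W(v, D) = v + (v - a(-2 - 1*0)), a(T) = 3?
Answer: 2401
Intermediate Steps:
W(v, D) = -3 + 2*v (W(v, D) = v + (v - 1*3) = v + (v - 3) = v + (-3 + v) = -3 + 2*v)
W(-23, 7)**2 = (-3 + 2*(-23))**2 = (-3 - 46)**2 = (-49)**2 = 2401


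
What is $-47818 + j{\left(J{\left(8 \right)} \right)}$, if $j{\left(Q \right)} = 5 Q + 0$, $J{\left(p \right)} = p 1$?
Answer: $-47778$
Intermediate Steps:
$J{\left(p \right)} = p$
$j{\left(Q \right)} = 5 Q$
$-47818 + j{\left(J{\left(8 \right)} \right)} = -47818 + 5 \cdot 8 = -47818 + 40 = -47778$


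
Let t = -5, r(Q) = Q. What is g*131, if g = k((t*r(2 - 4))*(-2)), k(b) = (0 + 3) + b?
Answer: -2227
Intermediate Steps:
k(b) = 3 + b
g = -17 (g = 3 - 5*(2 - 4)*(-2) = 3 - 5*(-2)*(-2) = 3 + 10*(-2) = 3 - 20 = -17)
g*131 = -17*131 = -2227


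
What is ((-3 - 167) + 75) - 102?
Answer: -197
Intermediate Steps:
((-3 - 167) + 75) - 102 = (-170 + 75) - 102 = -95 - 102 = -197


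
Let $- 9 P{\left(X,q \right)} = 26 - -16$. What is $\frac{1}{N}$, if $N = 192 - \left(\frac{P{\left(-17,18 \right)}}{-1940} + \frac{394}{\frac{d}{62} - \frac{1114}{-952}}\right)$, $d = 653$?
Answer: $\frac{502501710}{79560775313} \approx 0.0063159$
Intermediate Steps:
$P{\left(X,q \right)} = - \frac{14}{3}$ ($P{\left(X,q \right)} = - \frac{26 - -16}{9} = - \frac{26 + 16}{9} = \left(- \frac{1}{9}\right) 42 = - \frac{14}{3}$)
$N = \frac{79560775313}{502501710}$ ($N = 192 - \left(- \frac{14}{3 \left(-1940\right)} + \frac{394}{\frac{653}{62} - \frac{1114}{-952}}\right) = 192 - \left(\left(- \frac{14}{3}\right) \left(- \frac{1}{1940}\right) + \frac{394}{653 \cdot \frac{1}{62} - - \frac{557}{476}}\right) = 192 - \left(\frac{7}{2910} + \frac{394}{\frac{653}{62} + \frac{557}{476}}\right) = 192 - \left(\frac{7}{2910} + \frac{394}{\frac{172681}{14756}}\right) = 192 - \left(\frac{7}{2910} + 394 \cdot \frac{14756}{172681}\right) = 192 - \left(\frac{7}{2910} + \frac{5813864}{172681}\right) = 192 - \frac{16919553007}{502501710} = \frac{79560775313}{502501710} \approx 158.33$)
$\frac{1}{N} = \frac{1}{\frac{79560775313}{502501710}} = \frac{502501710}{79560775313}$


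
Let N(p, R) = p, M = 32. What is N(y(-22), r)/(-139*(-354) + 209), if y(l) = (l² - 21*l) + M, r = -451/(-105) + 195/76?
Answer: 978/49415 ≈ 0.019792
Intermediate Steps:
r = 54751/7980 (r = -451*(-1/105) + 195*(1/76) = 451/105 + 195/76 = 54751/7980 ≈ 6.8610)
y(l) = 32 + l² - 21*l (y(l) = (l² - 21*l) + 32 = 32 + l² - 21*l)
N(y(-22), r)/(-139*(-354) + 209) = (32 + (-22)² - 21*(-22))/(-139*(-354) + 209) = (32 + 484 + 462)/(49206 + 209) = 978/49415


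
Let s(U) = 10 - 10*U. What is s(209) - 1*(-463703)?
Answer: 461623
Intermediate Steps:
s(209) - 1*(-463703) = (10 - 10*209) - 1*(-463703) = (10 - 2090) + 463703 = -2080 + 463703 = 461623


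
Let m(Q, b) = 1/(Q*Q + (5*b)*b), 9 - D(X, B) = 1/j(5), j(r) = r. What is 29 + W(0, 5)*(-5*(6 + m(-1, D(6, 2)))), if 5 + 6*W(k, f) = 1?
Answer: 285377/5823 ≈ 49.009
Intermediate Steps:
D(X, B) = 44/5 (D(X, B) = 9 - 1/5 = 44/5)
W(k, f) = -2/3 (W(k, f) = -5/6 + (1/6)*1 = -5/6 + 1/6 = -2/3)
m(Q, b) = 1/(Q**2 + 5*b**2)
29 + W(0, 5)*(-5*(6 + m(-1, D(6, 2)))) = 29 - (-10)*(6 + 1/((-1)**2 + 5*(44/5)**2))/3 = 29 - (-10)*(6 + 1/(1 + 5*(1936/25)))/3 = 29 - (-10)*(6 + 1/(1 + 1936/5))/3 = 29 - (-10)*(6 + 1/(1941/5))/3 = 29 - (-10)*(6 + 5/1941)/3 = 29 - (-10)*11651/(3*1941) = 29 - 2/3*(-58255/1941) = 29 + 116510/5823 = 285377/5823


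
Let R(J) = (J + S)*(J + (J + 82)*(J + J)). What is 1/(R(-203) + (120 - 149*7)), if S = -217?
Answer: -1/20548583 ≈ -4.8665e-8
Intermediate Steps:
R(J) = (-217 + J)*(J + 2*J*(82 + J)) (R(J) = (J - 217)*(J + (J + 82)*(J + J)) = (-217 + J)*(J + (82 + J)*(2*J)) = (-217 + J)*(J + 2*J*(82 + J)))
1/(R(-203) + (120 - 149*7)) = 1/(-203*(-35805 - 269*(-203) + 2*(-203)**2) + (120 - 149*7)) = 1/(-203*(-35805 + 54607 + 2*41209) + (120 - 1043)) = 1/(-203*(-35805 + 54607 + 82418) - 923) = 1/(-203*101220 - 923) = 1/(-20547660 - 923) = 1/(-20548583) = -1/20548583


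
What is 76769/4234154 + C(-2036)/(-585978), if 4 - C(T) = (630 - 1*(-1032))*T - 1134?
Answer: -7143749660149/1240560546306 ≈ -5.7585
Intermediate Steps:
C(T) = 1138 - 1662*T (C(T) = 4 - ((630 - 1*(-1032))*T - 1134) = 4 - ((630 + 1032)*T - 1134) = 4 - (1662*T - 1134) = 4 - (-1134 + 1662*T) = 4 + (1134 - 1662*T) = 1138 - 1662*T)
76769/4234154 + C(-2036)/(-585978) = 76769/4234154 + (1138 - 1662*(-2036))/(-585978) = 76769*(1/4234154) + (1138 + 3383832)*(-1/585978) = 76769/4234154 + 3384970*(-1/585978) = 76769/4234154 - 1692485/292989 = -7143749660149/1240560546306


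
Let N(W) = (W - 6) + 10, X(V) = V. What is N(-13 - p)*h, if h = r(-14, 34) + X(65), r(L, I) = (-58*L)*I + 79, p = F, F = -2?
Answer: -194264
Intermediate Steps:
p = -2
r(L, I) = 79 - 58*I*L (r(L, I) = -58*I*L + 79 = 79 - 58*I*L)
N(W) = 4 + W (N(W) = (-6 + W) + 10 = 4 + W)
h = 27752 (h = (79 - 58*34*(-14)) + 65 = (79 + 27608) + 65 = 27687 + 65 = 27752)
N(-13 - p)*h = (4 + (-13 - 1*(-2)))*27752 = (4 + (-13 + 2))*27752 = (4 - 11)*27752 = -7*27752 = -194264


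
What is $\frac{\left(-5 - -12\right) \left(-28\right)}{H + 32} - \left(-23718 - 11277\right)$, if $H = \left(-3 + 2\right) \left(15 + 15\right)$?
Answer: $34897$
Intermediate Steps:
$H = -30$ ($H = \left(-1\right) 30 = -30$)
$\frac{\left(-5 - -12\right) \left(-28\right)}{H + 32} - \left(-23718 - 11277\right) = \frac{\left(-5 - -12\right) \left(-28\right)}{-30 + 32} - \left(-23718 - 11277\right) = \frac{\left(-5 + 12\right) \left(-28\right)}{2} - -34995 = 7 \left(-28\right) \frac{1}{2} + 34995 = \left(-196\right) \frac{1}{2} + 34995 = -98 + 34995 = 34897$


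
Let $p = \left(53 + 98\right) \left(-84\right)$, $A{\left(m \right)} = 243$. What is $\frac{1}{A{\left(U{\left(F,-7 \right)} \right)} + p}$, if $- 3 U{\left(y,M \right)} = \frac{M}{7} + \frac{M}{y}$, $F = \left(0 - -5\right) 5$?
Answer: $- \frac{1}{12441} \approx -8.0379 \cdot 10^{-5}$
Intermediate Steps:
$F = 25$ ($F = \left(0 + 5\right) 5 = 5 \cdot 5 = 25$)
$U{\left(y,M \right)} = - \frac{M}{21} - \frac{M}{3 y}$ ($U{\left(y,M \right)} = - \frac{\frac{M}{7} + \frac{M}{y}}{3} = - \frac{M}{21} - \frac{M}{3 y}$)
$p = -12684$ ($p = 151 \left(-84\right) = -12684$)
$\frac{1}{A{\left(U{\left(F,-7 \right)} \right)} + p} = \frac{1}{243 - 12684} = \frac{1}{-12441} = - \frac{1}{12441}$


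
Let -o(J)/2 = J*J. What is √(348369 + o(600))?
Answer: 13*I*√2199 ≈ 609.62*I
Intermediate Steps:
o(J) = -2*J² (o(J) = -2*J*J = -2*J²)
√(348369 + o(600)) = √(348369 - 2*600²) = √(348369 - 2*360000) = √(348369 - 720000) = √(-371631) = 13*I*√2199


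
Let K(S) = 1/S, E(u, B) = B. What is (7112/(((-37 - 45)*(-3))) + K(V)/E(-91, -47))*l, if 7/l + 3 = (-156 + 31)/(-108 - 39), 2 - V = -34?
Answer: -687901249/7307184 ≈ -94.140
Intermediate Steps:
V = 36 (V = 2 - 1*(-34) = 2 + 34 = 36)
l = -1029/316 (l = 7/(-3 + (-156 + 31)/(-108 - 39)) = 7/(-3 - 125/(-147)) = 7/(-3 - 125*(-1/147)) = 7/(-3 + 125/147) = 7/(-316/147) = 7*(-147/316) = -1029/316 ≈ -3.2563)
(7112/(((-37 - 45)*(-3))) + K(V)/E(-91, -47))*l = (7112/(((-37 - 45)*(-3))) + 1/(36*(-47)))*(-1029/316) = (7112/((-82*(-3))) + (1/36)*(-1/47))*(-1029/316) = (7112/246 - 1/1692)*(-1029/316) = (7112*(1/246) - 1/1692)*(-1029/316) = (3556/123 - 1/1692)*(-1029/316) = (2005543/69372)*(-1029/316) = -687901249/7307184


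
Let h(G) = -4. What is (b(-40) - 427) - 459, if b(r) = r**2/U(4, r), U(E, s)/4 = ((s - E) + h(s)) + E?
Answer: -9846/11 ≈ -895.09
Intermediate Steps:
U(E, s) = -16 + 4*s (U(E, s) = 4*(((s - E) - 4) + E) = 4*((-4 + s - E) + E) = 4*(-4 + s) = -16 + 4*s)
b(r) = r**2/(-16 + 4*r)
(b(-40) - 427) - 459 = ((1/4)*(-40)**2/(-4 - 40) - 427) - 459 = ((1/4)*1600/(-44) - 427) - 459 = ((1/4)*1600*(-1/44) - 427) - 459 = (-100/11 - 427) - 459 = -4797/11 - 459 = -9846/11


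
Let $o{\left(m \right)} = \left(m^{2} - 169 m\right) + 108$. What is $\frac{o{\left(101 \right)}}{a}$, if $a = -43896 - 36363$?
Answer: $\frac{6760}{80259} \approx 0.084227$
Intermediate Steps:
$o{\left(m \right)} = 108 + m^{2} - 169 m$
$a = -80259$ ($a = -43896 - 36363 = -80259$)
$\frac{o{\left(101 \right)}}{a} = \frac{108 + 101^{2} - 17069}{-80259} = \left(108 + 10201 - 17069\right) \left(- \frac{1}{80259}\right) = \left(-6760\right) \left(- \frac{1}{80259}\right) = \frac{6760}{80259}$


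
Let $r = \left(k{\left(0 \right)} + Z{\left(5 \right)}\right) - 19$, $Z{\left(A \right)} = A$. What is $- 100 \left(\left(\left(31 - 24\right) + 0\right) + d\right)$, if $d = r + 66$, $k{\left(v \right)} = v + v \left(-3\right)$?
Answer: $-5900$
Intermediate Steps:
$k{\left(v \right)} = - 2 v$ ($k{\left(v \right)} = v - 3 v = - 2 v$)
$r = -14$ ($r = \left(\left(-2\right) 0 + 5\right) - 19 = \left(0 + 5\right) - 19 = 5 - 19 = -14$)
$d = 52$ ($d = -14 + 66 = 52$)
$- 100 \left(\left(\left(31 - 24\right) + 0\right) + d\right) = - 100 \left(\left(\left(31 - 24\right) + 0\right) + 52\right) = - 100 \left(\left(7 + 0\right) + 52\right) = - 100 \left(7 + 52\right) = \left(-100\right) 59 = -5900$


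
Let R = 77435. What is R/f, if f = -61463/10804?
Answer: -836607740/61463 ≈ -13612.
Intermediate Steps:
f = -61463/10804 (f = -61463*1/10804 = -61463/10804 ≈ -5.6889)
R/f = 77435/(-61463/10804) = 77435*(-10804/61463) = -836607740/61463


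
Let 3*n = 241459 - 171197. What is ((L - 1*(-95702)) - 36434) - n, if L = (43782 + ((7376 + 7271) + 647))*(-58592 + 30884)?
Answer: -4910525882/3 ≈ -1.6368e+9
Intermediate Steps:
n = 70262/3 (n = (241459 - 171197)/3 = (⅓)*70262 = 70262/3 ≈ 23421.)
L = -1636877808 (L = (43782 + (14647 + 647))*(-27708) = (43782 + 15294)*(-27708) = 59076*(-27708) = -1636877808)
((L - 1*(-95702)) - 36434) - n = ((-1636877808 - 1*(-95702)) - 36434) - 1*70262/3 = ((-1636877808 + 95702) - 36434) - 70262/3 = (-1636782106 - 36434) - 70262/3 = -1636818540 - 70262/3 = -4910525882/3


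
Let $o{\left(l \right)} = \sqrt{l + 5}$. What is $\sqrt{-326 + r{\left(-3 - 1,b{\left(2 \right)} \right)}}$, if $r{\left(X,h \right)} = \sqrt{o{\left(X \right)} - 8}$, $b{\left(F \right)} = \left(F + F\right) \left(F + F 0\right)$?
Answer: $\sqrt{-326 + i \sqrt{7}} \approx 0.07327 + 18.056 i$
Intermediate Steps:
$o{\left(l \right)} = \sqrt{5 + l}$
$b{\left(F \right)} = 2 F^{2}$ ($b{\left(F \right)} = 2 F \left(F + 0\right) = 2 F F = 2 F^{2}$)
$r{\left(X,h \right)} = \sqrt{-8 + \sqrt{5 + X}}$ ($r{\left(X,h \right)} = \sqrt{\sqrt{5 + X} - 8} = \sqrt{-8 + \sqrt{5 + X}}$)
$\sqrt{-326 + r{\left(-3 - 1,b{\left(2 \right)} \right)}} = \sqrt{-326 + \sqrt{-8 + \sqrt{5 - 4}}} = \sqrt{-326 + \sqrt{-8 + \sqrt{1}}} = \sqrt{-326 + \sqrt{-8 + 1}} = \sqrt{-326 + \sqrt{-7}} = \sqrt{-326 + i \sqrt{7}}$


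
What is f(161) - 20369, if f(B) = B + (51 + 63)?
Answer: -20094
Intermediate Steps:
f(B) = 114 + B (f(B) = B + 114 = 114 + B)
f(161) - 20369 = (114 + 161) - 20369 = 275 - 20369 = -20094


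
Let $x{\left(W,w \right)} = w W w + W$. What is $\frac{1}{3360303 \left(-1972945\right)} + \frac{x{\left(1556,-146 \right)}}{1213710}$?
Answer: $\frac{7330065262569499657}{268217489795467095} \approx 27.329$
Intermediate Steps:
$x{\left(W,w \right)} = W + W w^{2}$ ($x{\left(W,w \right)} = W w w + W = W w^{2} + W = W + W w^{2}$)
$\frac{1}{3360303 \left(-1972945\right)} + \frac{x{\left(1556,-146 \right)}}{1213710} = \frac{1}{3360303 \left(-1972945\right)} + \frac{1556 \left(1 + \left(-146\right)^{2}\right)}{1213710} = \frac{1}{3360303} \left(- \frac{1}{1972945}\right) + 1556 \left(1 + 21316\right) \frac{1}{1213710} = - \frac{1}{6629693002335} + 1556 \cdot 21317 \cdot \frac{1}{1213710} = - \frac{1}{6629693002335} + 33169252 \cdot \frac{1}{1213710} = - \frac{1}{6629693002335} + \frac{16584626}{606855} = \frac{7330065262569499657}{268217489795467095}$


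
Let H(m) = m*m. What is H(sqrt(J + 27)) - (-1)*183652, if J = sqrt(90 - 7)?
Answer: 183679 + sqrt(83) ≈ 1.8369e+5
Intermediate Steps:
J = sqrt(83) ≈ 9.1104
H(m) = m**2
H(sqrt(J + 27)) - (-1)*183652 = (sqrt(sqrt(83) + 27))**2 - (-1)*183652 = (sqrt(27 + sqrt(83)))**2 - 1*(-183652) = (27 + sqrt(83)) + 183652 = 183679 + sqrt(83)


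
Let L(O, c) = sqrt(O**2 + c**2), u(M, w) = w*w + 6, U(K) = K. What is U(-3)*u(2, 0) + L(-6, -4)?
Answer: -18 + 2*sqrt(13) ≈ -10.789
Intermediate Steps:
u(M, w) = 6 + w**2 (u(M, w) = w**2 + 6 = 6 + w**2)
U(-3)*u(2, 0) + L(-6, -4) = -3*(6 + 0**2) + sqrt((-6)**2 + (-4)**2) = -3*(6 + 0) + sqrt(36 + 16) = -3*6 + sqrt(52) = -18 + 2*sqrt(13)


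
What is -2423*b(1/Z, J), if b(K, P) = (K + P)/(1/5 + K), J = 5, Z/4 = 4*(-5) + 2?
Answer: -4349285/67 ≈ -64915.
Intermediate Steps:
Z = -72 (Z = 4*(4*(-5) + 2) = 4*(-20 + 2) = 4*(-18) = -72)
b(K, P) = (K + P)/(1/5 + K)
-2423*b(1/Z, J) = -12115*(1/(-72) + 5)/(1 + 5/(-72)) = -12115*(-1/72 + 5)/(1 + 5*(-1/72)) = -12115*359/((1 - 5/72)*72) = -12115*359/(67/72*72) = -12115*72*359/(67*72) = -2423*1795/67 = -4349285/67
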